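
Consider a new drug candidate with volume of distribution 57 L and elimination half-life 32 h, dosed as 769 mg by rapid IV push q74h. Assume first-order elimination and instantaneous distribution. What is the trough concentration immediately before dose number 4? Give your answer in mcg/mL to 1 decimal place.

f = (1/2)^(τ/t½) = (1/2)^(74/32) ≈ 0.2013.
C₀ = D/Vd = 769/57 ≈ 13.491 mcg/mL.
Before the 4th dose, 3 doses have been given. Superposition: Cmin = C₀·(f + f² + … + f^3).
≈ 13.491 × (0.2013 + 0.0405 + 0.0082) ≈ 13.491 × 0.2500 ≈ 3.373 mcg/mL.

3.4 mcg/mL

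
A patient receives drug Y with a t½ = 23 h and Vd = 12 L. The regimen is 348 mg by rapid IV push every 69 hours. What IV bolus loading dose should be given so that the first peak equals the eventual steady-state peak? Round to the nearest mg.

f = (1/2)^(69/23) ≈ 0.125000; accumulation ratio R = 1/(1−f) ≈ 1.14286.
Loading dose to hit Cmax,ss on first dose: D_load = D_maint·R ≈ 348 × 1.14286 ≈ 397.72 mg.

398 mg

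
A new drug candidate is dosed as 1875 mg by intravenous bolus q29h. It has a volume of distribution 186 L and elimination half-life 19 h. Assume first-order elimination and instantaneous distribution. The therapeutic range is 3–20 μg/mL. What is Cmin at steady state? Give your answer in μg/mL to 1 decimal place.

5.4 μg/mL

k = ln2/t½ = ln2/19 ≈ 0.036481 h⁻¹; fraction remaining f = e^(−kτ) = e^(−0.036481×29) ≈ 0.3472.
Single-dose peak C₀ = D/Vd = 1875/186 ≈ 10.081 μg/mL.
Steady-state trough Cmin,ss = C₀·f/(1−f) ≈ 10.081 × 0.3472/0.6528 ≈ 5.362 μg/mL.
Trough 5.4 μg/mL vs MEC 3 μg/mL: adequate.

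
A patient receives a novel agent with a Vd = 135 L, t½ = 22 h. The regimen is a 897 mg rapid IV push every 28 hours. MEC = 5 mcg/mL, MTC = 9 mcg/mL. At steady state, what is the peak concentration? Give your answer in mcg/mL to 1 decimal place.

11.3 mcg/mL

Over one 28-h interval, 28/22 ≈ 1.2727 half-lives elapse, leaving f ≈ 0.4139 of each dose.
Accumulation ratio R = 1/(1 − f) ≈ 1/0.5861 ≈ 1.7062.
Each bolus raises the concentration by D/Vd = 897/135 ≈ 6.644 mcg/mL.
Steady-state peak Cmax,ss = C₀·R ≈ 6.644 × 1.7062 ≈ 11.336 mcg/mL.
Peak 11.3 mcg/mL vs MTC 9 mcg/mL: exceeds toxic threshold.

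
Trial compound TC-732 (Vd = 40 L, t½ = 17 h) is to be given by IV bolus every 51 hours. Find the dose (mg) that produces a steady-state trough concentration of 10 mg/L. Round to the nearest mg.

2800 mg

τ/t½ = 51/17 ≈ 3, so f = (1/2)^(51/17) ≈ 0.125000.
Cmin,ss = (D/Vd)·f/(1−f), so D = Cmin,ss·Vd·(1−f)/f.
D = 10 × 40 × (1−f)/f ≈ 10 × 40 × 7.00000 ≈ 2800.00 mg.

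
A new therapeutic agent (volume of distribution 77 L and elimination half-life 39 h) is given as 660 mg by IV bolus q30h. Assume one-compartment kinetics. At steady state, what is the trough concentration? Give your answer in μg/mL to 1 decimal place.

Over one 30-h interval, 30/39 ≈ 0.76923 half-lives elapse, leaving f ≈ 0.5867 of each dose.
Accumulation ratio R = 1/(1 − f) ≈ 1/0.4133 ≈ 2.4195.
Single-dose peak C₀ = D/Vd = 660/77 ≈ 8.571 μg/mL.
Cmax,ss = C₀/(1 − f) ≈ 8.571/0.4133 ≈ 20.738 μg/mL.
One interval later, Cmin,ss = Cmax,ss·e^(−kτ) ≈ 20.738 × 0.5867 ≈ 12.167 μg/mL.

12.2 μg/mL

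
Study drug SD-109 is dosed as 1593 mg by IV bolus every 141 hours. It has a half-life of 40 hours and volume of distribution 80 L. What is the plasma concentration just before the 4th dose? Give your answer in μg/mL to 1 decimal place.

1.9 μg/mL

f = (1/2)^(τ/t½) = (1/2)^(141/40) ≈ 0.0869.
C₀ = D/Vd = 1593/80 ≈ 19.913 μg/mL.
Before the 4th dose, 3 doses have been given. Superposition: Cmin = C₀·(f + f² + … + f^3).
≈ 19.913 × (0.0869 + 0.0076 + 0.0007) ≈ 19.913 × 0.0952 ≈ 1.896 μg/mL.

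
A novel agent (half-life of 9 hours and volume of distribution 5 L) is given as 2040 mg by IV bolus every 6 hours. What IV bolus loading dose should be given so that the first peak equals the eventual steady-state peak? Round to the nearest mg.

f = (1/2)^(6/9) ≈ 0.629961; accumulation ratio R = 1/(1−f) ≈ 2.70242.
Loading dose to hit Cmax,ss on first dose: D_load = D_maint·R ≈ 2040 × 2.70242 ≈ 5512.94 mg.

5513 mg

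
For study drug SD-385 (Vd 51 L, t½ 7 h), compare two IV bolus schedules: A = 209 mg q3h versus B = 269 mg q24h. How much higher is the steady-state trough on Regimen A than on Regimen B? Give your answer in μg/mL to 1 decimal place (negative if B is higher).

Regimen A: f = (1/2)^(3/7) ≈ 0.7430; Cmin,ss = (209/51)·f/(1−f) ≈ 11.848 μg/mL.
Regimen B: f = (1/2)^(24/7) ≈ 0.0929; Cmin,ss = (269/51)·f/(1−f) ≈ 0.540 μg/mL.
Difference ≈ 11.848 − 0.540 ≈ 11.308 μg/mL.

11.3 μg/mL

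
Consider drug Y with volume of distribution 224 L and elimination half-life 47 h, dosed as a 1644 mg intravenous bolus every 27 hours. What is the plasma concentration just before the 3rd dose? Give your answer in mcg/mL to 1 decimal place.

f = (1/2)^(τ/t½) = (1/2)^(27/47) ≈ 0.6715.
C₀ = D/Vd = 1644/224 ≈ 7.339 mcg/mL.
Before the 3rd dose, 2 doses have been given. Superposition: Cmin = C₀·(f + f²).
≈ 7.339 × (0.6715 + 0.4509) ≈ 7.339 × 1.1224 ≈ 8.237 mcg/mL.

8.2 mcg/mL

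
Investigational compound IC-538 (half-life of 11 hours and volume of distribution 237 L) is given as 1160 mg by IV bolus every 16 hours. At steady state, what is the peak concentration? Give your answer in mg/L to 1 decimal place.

7.7 mg/L

k = ln2/t½ = ln2/11 ≈ 0.063013 h⁻¹; fraction remaining f = e^(−kτ) = e^(−0.063013×16) ≈ 0.3649.
Accumulation ratio R = 1/(1 − f) ≈ 1/0.6351 ≈ 1.5746.
Single-dose peak C₀ = D/Vd = 1160/237 ≈ 4.895 mg/L.
Steady-state peak Cmax,ss = C₀·R ≈ 4.895 × 1.5746 ≈ 7.708 mg/L.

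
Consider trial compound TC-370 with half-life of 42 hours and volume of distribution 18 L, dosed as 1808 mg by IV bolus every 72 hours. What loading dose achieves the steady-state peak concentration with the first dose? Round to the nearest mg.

2601 mg

f = (1/2)^(72/42) ≈ 0.304753; accumulation ratio R = 1/(1−f) ≈ 1.43834.
Loading dose to hit Cmax,ss on first dose: D_load = D_maint·R ≈ 1808 × 1.43834 ≈ 2600.52 mg.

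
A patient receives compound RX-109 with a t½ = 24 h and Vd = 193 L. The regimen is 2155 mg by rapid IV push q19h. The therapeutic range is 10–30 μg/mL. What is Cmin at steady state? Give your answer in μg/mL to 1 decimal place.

15.3 μg/mL

Over one 19-h interval, 19/24 ≈ 0.79167 half-lives elapse, leaving f ≈ 0.5777 of each dose.
Accumulation ratio R = 1/(1 − f) ≈ 1/0.4223 ≈ 2.3680.
Single-dose peak C₀ = D/Vd = 2155/193 ≈ 11.166 μg/mL.
Cmax,ss = C₀/(1 − f) ≈ 11.166/0.4223 ≈ 26.441 μg/mL.
One interval later, Cmin,ss = Cmax,ss·e^(−kτ) ≈ 26.441 × 0.5777 ≈ 15.275 μg/mL.
Trough 15.3 μg/mL vs MEC 10 μg/mL: adequate.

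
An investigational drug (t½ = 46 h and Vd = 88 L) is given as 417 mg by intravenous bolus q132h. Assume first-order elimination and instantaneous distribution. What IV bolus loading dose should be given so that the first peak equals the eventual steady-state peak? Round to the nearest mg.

f = (1/2)^(132/46) ≈ 0.136828; accumulation ratio R = 1/(1−f) ≈ 1.15852.
Loading dose to hit Cmax,ss on first dose: D_load = D_maint·R ≈ 417 × 1.15852 ≈ 483.10 mg.

483 mg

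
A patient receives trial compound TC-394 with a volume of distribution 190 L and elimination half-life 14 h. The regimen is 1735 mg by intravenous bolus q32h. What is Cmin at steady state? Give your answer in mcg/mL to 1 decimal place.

k = ln2/t½ = ln2/14 ≈ 0.049511 h⁻¹; fraction remaining f = e^(−kτ) = e^(−0.049511×32) ≈ 0.2051.
At steady state, accumulation factor R = 1/(1 − e^(−kτ)) ≈ 1.2580.
Single-dose peak C₀ = D/Vd = 1735/190 ≈ 9.132 mcg/mL.
Cmax,ss = C₀/(1 − f) ≈ 9.132/0.7949 ≈ 11.488 mcg/mL.
Steady-state trough Cmin,ss = Cmax,ss·f ≈ 11.488 × 0.2051 ≈ 2.356 mcg/mL.

2.4 mcg/mL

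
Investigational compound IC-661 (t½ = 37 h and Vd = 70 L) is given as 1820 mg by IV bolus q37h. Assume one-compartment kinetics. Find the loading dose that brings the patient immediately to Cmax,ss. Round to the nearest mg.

3640 mg

f = (1/2)^(37/37) ≈ 0.500000; accumulation ratio R = 1/(1−f) ≈ 2.00000.
Loading dose to hit Cmax,ss on first dose: D_load = D_maint·R ≈ 1820 × 2.00000 ≈ 3640.00 mg.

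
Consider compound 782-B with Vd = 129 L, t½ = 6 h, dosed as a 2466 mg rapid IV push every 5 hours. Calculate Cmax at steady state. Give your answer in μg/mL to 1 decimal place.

43.6 μg/mL

τ/t½ = 5/6 ≈ 0.83333, so fraction remaining f = (1/2)^(5/6) ≈ 0.5612.
Accumulation ratio R = 1/(1 − f) ≈ 1/0.4388 ≈ 2.2789.
Single-dose peak C₀ = D/Vd = 2466/129 ≈ 19.116 μg/mL.
Cmax,ss = C₀/(1 − f) ≈ 19.116/0.4388 ≈ 43.564 μg/mL.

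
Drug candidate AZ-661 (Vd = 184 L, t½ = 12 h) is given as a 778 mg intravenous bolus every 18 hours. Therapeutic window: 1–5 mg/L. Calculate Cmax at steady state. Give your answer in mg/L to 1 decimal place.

6.5 mg/L

Over one 18-h interval, 18/12 ≈ 1.5 half-lives elapse, leaving f ≈ 0.3536 of each dose.
At steady state, accumulation factor R = 1/(1 − e^(−kτ)) ≈ 1.5470.
Each bolus raises the concentration by D/Vd = 778/184 ≈ 4.228 mg/L.
Steady-state peak Cmax,ss = C₀·R ≈ 4.228 × 1.5470 ≈ 6.541 mg/L.
Peak 6.5 mg/L vs MTC 5 mg/L: exceeds toxic threshold.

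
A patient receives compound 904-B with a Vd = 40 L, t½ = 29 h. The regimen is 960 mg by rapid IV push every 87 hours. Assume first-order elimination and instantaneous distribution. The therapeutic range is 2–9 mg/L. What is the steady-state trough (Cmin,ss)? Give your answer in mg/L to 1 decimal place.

The dosing interval is 3 half-lives, so f = 2^(−3) = 0.125.
At steady state, R = 1/(1 − 0.125) = 8/7.
Single-dose peak C₀ = D/Vd = 960/40 = 24 mg/L.
Steady-state peak Cmax,ss = C₀·R = 24 × 8/7 ≈ 27.429 mg/L.
Steady-state trough Cmin,ss = Cmax,ss·f ≈ 27.429 × 0.125 ≈ 3.429 mg/L.
Trough 3.4 mg/L vs MEC 2 mg/L: adequate.

3.4 mg/L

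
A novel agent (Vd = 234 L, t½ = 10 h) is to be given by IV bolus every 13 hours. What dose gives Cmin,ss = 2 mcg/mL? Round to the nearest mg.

τ/t½ = 13/10 ≈ 1.3, so f = (1/2)^(13/10) ≈ 0.406126.
Cmin,ss = (D/Vd)·f/(1−f), so D = Cmin,ss·Vd·(1−f)/f.
D = 2 × 234 × (1−f)/f ≈ 2 × 234 × 1.46229 ≈ 684.35 mg.

684 mg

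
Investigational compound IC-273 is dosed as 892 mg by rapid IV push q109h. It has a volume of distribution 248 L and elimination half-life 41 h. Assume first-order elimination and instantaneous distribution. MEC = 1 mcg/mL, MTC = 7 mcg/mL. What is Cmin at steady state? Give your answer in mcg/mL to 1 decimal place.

0.7 mcg/mL

τ/t½ = 109/41 ≈ 2.6585, so fraction remaining f = (1/2)^(109/41) ≈ 0.1584.
Each bolus raises the concentration by D/Vd = 892/248 ≈ 3.597 mcg/mL.
Steady-state trough Cmin,ss = C₀·f/(1−f) ≈ 3.597 × 0.1584/0.8416 ≈ 0.677 mcg/mL.
Trough 0.7 mcg/mL vs MEC 1 mcg/mL: subtherapeutic.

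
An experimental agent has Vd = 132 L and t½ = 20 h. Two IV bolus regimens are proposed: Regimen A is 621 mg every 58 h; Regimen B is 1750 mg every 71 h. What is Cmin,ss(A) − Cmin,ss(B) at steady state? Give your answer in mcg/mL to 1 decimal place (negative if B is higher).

Regimen A: f = (1/2)^(58/20) ≈ 0.1340; Cmin,ss = (621/132)·f/(1−f) ≈ 0.728 mcg/mL.
Regimen B: f = (1/2)^(71/20) ≈ 0.0854; Cmin,ss = (1750/132)·f/(1−f) ≈ 1.238 mcg/mL.
Difference ≈ 0.728 − 1.238 ≈ -0.510 mcg/mL.

-0.5 mcg/mL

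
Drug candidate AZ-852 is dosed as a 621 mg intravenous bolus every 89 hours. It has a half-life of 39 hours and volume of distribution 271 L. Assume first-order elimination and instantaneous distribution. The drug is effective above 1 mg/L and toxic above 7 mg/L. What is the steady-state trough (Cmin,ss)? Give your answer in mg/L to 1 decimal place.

Over one 89-h interval, 89/39 ≈ 2.2821 half-lives elapse, leaving f ≈ 0.2056 of each dose.
Accumulation ratio R = 1/(1 − f) ≈ 1/0.7944 ≈ 1.2588.
Each bolus raises the concentration by D/Vd = 621/271 ≈ 2.292 mg/L.
Steady-state peak Cmax,ss = C₀·R ≈ 2.292 × 1.2588 ≈ 2.885 mg/L.
Steady-state trough Cmin,ss = Cmax,ss·f ≈ 2.885 × 0.2056 ≈ 0.593 mg/L.
Trough 0.6 mg/L vs MEC 1 mg/L: subtherapeutic.

0.6 mg/L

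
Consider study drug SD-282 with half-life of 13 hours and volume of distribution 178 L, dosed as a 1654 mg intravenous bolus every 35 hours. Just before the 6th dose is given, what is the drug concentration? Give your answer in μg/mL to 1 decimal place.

f = (1/2)^(τ/t½) = (1/2)^(35/13) ≈ 0.1547.
C₀ = D/Vd = 1654/178 ≈ 9.292 μg/mL.
Before the 6th dose, 5 doses have been given. Superposition: Cmin = C₀·(f + f² + … + f^5).
≈ 9.292 × (0.1547 + 0.0239 + 0.0037 + 0.0006 + 0.0001) ≈ 9.292 × 0.1830 ≈ 1.700 μg/mL.

1.7 μg/mL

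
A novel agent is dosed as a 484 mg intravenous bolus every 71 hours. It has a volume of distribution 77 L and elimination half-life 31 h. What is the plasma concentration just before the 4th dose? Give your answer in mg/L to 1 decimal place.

1.6 mg/L

f = (1/2)^(τ/t½) = (1/2)^(71/31) ≈ 0.2044.
C₀ = D/Vd = 484/77 ≈ 6.286 mg/L.
Before the 4th dose, 3 doses have been given. Superposition: Cmin = C₀·(f + f² + … + f^3).
≈ 6.286 × (0.2044 + 0.0418 + 0.0085) ≈ 6.286 × 0.2547 ≈ 1.601 mg/L.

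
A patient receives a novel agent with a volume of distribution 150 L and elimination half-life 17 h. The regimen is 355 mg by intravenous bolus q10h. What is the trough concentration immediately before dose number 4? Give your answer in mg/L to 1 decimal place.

3.3 mg/L

f = (1/2)^(τ/t½) = (1/2)^(10/17) ≈ 0.6652.
C₀ = D/Vd = 355/150 ≈ 2.367 mg/L.
Before the 4th dose, 3 doses have been given. Superposition: Cmin = C₀·(f + f² + … + f^3).
≈ 2.367 × (0.6652 + 0.4425 + 0.2943) ≈ 2.367 × 1.4020 ≈ 3.319 mg/L.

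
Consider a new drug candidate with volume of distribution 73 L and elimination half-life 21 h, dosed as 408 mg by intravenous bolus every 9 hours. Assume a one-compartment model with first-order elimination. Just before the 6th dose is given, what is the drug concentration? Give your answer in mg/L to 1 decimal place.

f = (1/2)^(τ/t½) = (1/2)^(9/21) ≈ 0.7430.
C₀ = D/Vd = 408/73 ≈ 5.589 mg/L.
Before the 6th dose, 5 doses have been given. Superposition: Cmin = C₀·(f + f² + … + f^5).
≈ 5.589 × (0.7430 + 0.5520 + 0.4102 + 0.3048 + 0.2264) ≈ 5.589 × 2.2364 ≈ 12.499 mg/L.

12.5 mg/L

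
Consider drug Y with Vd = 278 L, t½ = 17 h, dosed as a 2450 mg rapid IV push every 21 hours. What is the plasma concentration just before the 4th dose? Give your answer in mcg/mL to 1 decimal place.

6.0 mcg/mL

f = (1/2)^(τ/t½) = (1/2)^(21/17) ≈ 0.4248.
C₀ = D/Vd = 2450/278 ≈ 8.813 mcg/mL.
Before the 4th dose, 3 doses have been given. Superposition: Cmin = C₀·(f + f² + … + f^3).
≈ 8.813 × (0.4248 + 0.1805 + 0.0767) ≈ 8.813 × 0.6820 ≈ 6.010 mcg/mL.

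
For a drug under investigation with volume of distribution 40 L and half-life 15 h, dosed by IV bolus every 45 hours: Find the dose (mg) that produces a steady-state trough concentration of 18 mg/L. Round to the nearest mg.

5040 mg

τ/t½ = 45/15 ≈ 3, so f = (1/2)^(45/15) ≈ 0.125000.
Cmin,ss = (D/Vd)·f/(1−f), so D = Cmin,ss·Vd·(1−f)/f.
D = 18 × 40 × (1−f)/f ≈ 18 × 40 × 7.00000 ≈ 5040.00 mg.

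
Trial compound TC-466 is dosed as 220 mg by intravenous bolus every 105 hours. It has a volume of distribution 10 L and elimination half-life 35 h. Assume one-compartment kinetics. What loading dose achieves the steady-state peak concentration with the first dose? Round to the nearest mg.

251 mg

f = (1/2)^(105/35) ≈ 0.125000; accumulation ratio R = 1/(1−f) ≈ 1.14286.
Loading dose to hit Cmax,ss on first dose: D_load = D_maint·R ≈ 220 × 1.14286 ≈ 251.43 mg.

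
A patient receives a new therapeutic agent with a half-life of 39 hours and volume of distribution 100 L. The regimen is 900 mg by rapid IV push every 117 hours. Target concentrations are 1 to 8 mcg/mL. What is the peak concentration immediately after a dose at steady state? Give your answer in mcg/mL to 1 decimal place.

The dosing interval is 3 half-lives, so f = 2^(−3) = 0.125.
At steady state, R = 1/(1 − 0.125) = 8/7.
Single-dose peak C₀ = D/Vd = 900/100 = 9 mcg/mL.
Steady-state peak Cmax,ss = C₀·R = 9 × 8/7 ≈ 10.286 mcg/mL.
Peak 10.3 mcg/mL vs MTC 8 mcg/mL: exceeds toxic threshold.

10.3 mcg/mL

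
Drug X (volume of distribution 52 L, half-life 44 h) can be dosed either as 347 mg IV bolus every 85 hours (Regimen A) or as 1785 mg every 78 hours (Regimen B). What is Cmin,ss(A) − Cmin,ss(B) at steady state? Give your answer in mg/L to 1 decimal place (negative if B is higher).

Regimen A: f = (1/2)^(85/44) ≈ 0.2621; Cmin,ss = (347/52)·f/(1−f) ≈ 2.370 mg/L.
Regimen B: f = (1/2)^(78/44) ≈ 0.2927; Cmin,ss = (1785/52)·f/(1−f) ≈ 14.205 mg/L.
Difference ≈ 2.370 − 14.205 ≈ -11.835 mg/L.

-11.8 mg/L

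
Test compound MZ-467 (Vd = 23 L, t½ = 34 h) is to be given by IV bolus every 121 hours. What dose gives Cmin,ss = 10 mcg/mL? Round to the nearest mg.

τ/t½ = 121/34 ≈ 3.5588, so f = (1/2)^(121/34) ≈ 0.084857.
Cmin,ss = (D/Vd)·f/(1−f), so D = Cmin,ss·Vd·(1−f)/f.
D = 10 × 23 × (1−f)/f ≈ 10 × 23 × 10.78453 ≈ 2480.44 mg.

2480 mg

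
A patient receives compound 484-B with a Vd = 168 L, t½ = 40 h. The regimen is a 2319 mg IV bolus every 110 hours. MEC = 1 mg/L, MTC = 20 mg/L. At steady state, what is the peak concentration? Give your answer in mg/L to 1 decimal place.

τ/t½ = 110/40 ≈ 2.75, so fraction remaining f = (1/2)^(110/40) ≈ 0.1487.
Accumulation ratio R = 1/(1 − f) ≈ 1/0.8513 ≈ 1.1747.
Each bolus raises the concentration by D/Vd = 2319/168 ≈ 13.804 mg/L.
Steady-state peak Cmax,ss = C₀·R ≈ 13.804 × 1.1747 ≈ 16.216 mg/L.
Peak 16.2 mg/L vs MTC 20 mg/L: below toxic threshold.

16.2 mg/L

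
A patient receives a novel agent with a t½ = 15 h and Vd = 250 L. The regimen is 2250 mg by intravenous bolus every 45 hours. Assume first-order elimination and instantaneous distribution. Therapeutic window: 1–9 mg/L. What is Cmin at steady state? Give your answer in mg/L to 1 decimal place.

1.3 mg/L

The dosing interval is 3 half-lives, so f = 2^(−3) = 0.125.
Accumulation ratio R = 1/(1 − f) = 1/0.875 = 8/7.
Single-dose peak C₀ = D/Vd = 2250/250 = 9 mg/L.
Steady-state peak Cmax,ss = C₀·R = 9 × 8/7 ≈ 10.286 mg/L.
Steady-state trough Cmin,ss = Cmax,ss·f ≈ 10.286 × 0.125 ≈ 1.286 mg/L.
Trough 1.3 mg/L vs MEC 1 mg/L: adequate.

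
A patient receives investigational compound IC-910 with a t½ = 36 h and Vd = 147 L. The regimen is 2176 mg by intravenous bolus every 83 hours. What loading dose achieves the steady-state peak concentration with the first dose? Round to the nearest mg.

2728 mg

f = (1/2)^(83/36) ≈ 0.202283; accumulation ratio R = 1/(1−f) ≈ 1.25358.
Loading dose to hit Cmax,ss on first dose: D_load = D_maint·R ≈ 2176 × 1.25358 ≈ 2727.79 mg.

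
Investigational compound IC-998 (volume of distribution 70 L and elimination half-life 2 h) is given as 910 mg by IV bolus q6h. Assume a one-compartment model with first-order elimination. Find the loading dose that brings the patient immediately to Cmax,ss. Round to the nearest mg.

1040 mg

f = (1/2)^(6/2) ≈ 0.125000; accumulation ratio R = 1/(1−f) ≈ 1.14286.
Loading dose to hit Cmax,ss on first dose: D_load = D_maint·R ≈ 910 × 1.14286 ≈ 1040.00 mg.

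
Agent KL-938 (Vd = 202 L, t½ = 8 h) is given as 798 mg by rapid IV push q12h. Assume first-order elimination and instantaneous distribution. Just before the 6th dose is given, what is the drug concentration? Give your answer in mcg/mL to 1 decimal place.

f = (1/2)^(τ/t½) = (1/2)^(12/8) ≈ 0.3536.
C₀ = D/Vd = 798/202 ≈ 3.950 mcg/mL.
Before the 6th dose, 5 doses have been given. Superposition: Cmin = C₀·(f + f² + … + f^5).
≈ 3.950 × (0.3536 + 0.1250 + 0.0442 + 0.0156 + 0.0055) ≈ 3.950 × 0.5439 ≈ 2.148 mcg/mL.

2.1 mcg/mL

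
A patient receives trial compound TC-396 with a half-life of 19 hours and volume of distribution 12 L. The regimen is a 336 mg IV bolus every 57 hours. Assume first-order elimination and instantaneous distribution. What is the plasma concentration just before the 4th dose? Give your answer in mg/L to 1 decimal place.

f = (1/2)^(τ/t½) = (1/2)^(57/19) ≈ 0.1250.
C₀ = D/Vd = 336/12 ≈ 28.000 mg/L.
Before the 4th dose, 3 doses have been given. Superposition: Cmin = C₀·(f + f² + … + f^3).
≈ 28.000 × (0.1250 + 0.0156 + 0.0020) ≈ 28.000 × 0.1426 ≈ 3.993 mg/L.

4.0 mg/L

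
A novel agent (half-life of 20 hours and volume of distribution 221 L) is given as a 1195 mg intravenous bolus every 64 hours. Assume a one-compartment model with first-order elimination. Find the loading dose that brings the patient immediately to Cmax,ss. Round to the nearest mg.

1341 mg

f = (1/2)^(64/20) ≈ 0.108819; accumulation ratio R = 1/(1−f) ≈ 1.12211.
Loading dose to hit Cmax,ss on first dose: D_load = D_maint·R ≈ 1195 × 1.12211 ≈ 1340.92 mg.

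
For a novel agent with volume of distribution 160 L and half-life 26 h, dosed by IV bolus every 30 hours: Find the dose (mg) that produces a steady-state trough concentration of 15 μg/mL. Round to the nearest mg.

2940 mg

τ/t½ = 30/26 ≈ 1.1538, so f = (1/2)^(30/26) ≈ 0.449425.
Cmin,ss = (D/Vd)·f/(1−f), so D = Cmin,ss·Vd·(1−f)/f.
D = 15 × 160 × (1−f)/f ≈ 15 × 160 × 1.22507 ≈ 2940.17 mg.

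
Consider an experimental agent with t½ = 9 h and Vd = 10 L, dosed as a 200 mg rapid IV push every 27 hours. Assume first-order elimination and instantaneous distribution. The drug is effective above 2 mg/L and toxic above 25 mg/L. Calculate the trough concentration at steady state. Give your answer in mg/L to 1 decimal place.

2.9 mg/L

τ = 27 h = 3 half-lives, so f = (1/2)^3 = 0.125.
Accumulation ratio R = 1/(1 − f) = 1/0.875 = 8/7.
Single-dose peak C₀ = D/Vd = 200/10 = 20 mg/L.
Steady-state peak Cmax,ss = C₀·R = 20 × 8/7 ≈ 22.857 mg/L.
Steady-state trough Cmin,ss = Cmax,ss·f ≈ 22.857 × 0.125 ≈ 2.857 mg/L.
Trough 2.9 mg/L vs MEC 2 mg/L: adequate.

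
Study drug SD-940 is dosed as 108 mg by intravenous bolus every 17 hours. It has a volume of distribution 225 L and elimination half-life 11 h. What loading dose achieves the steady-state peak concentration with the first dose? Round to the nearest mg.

164 mg

f = (1/2)^(17/11) ≈ 0.342588; accumulation ratio R = 1/(1−f) ≈ 1.52112.
Loading dose to hit Cmax,ss on first dose: D_load = D_maint·R ≈ 108 × 1.52112 ≈ 164.28 mg.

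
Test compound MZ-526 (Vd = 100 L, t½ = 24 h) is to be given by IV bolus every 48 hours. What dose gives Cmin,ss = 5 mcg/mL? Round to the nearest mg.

1500 mg

τ/t½ = 48/24 ≈ 2, so f = (1/2)^(48/24) ≈ 0.250000.
Cmin,ss = (D/Vd)·f/(1−f), so D = Cmin,ss·Vd·(1−f)/f.
D = 5 × 100 × (1−f)/f ≈ 5 × 100 × 3.00000 ≈ 1500.00 mg.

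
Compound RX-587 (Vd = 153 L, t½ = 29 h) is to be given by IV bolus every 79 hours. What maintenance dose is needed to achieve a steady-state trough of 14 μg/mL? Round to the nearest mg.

τ/t½ = 79/29 ≈ 2.7241, so f = (1/2)^(79/29) ≈ 0.151340.
Cmin,ss = (D/Vd)·f/(1−f), so D = Cmin,ss·Vd·(1−f)/f.
D = 14 × 153 × (1−f)/f ≈ 14 × 153 × 5.60764 ≈ 12011.56 mg.

12012 mg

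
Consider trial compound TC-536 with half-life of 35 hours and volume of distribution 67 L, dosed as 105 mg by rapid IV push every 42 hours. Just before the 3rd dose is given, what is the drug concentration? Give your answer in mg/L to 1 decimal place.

1.0 mg/L

f = (1/2)^(τ/t½) = (1/2)^(42/35) ≈ 0.4353.
C₀ = D/Vd = 105/67 ≈ 1.567 mg/L.
Before the 3rd dose, 2 doses have been given. Superposition: Cmin = C₀·(f + f²).
≈ 1.567 × (0.4353 + 0.1895) ≈ 1.567 × 0.6248 ≈ 0.979 mg/L.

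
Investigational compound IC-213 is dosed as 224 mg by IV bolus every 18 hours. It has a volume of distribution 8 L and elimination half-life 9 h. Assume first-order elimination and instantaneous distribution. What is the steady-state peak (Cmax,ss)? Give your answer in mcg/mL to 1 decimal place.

37.3 mcg/mL

τ = 18 h = 2 half-lives, so f = (1/2)^2 = 0.25.
At steady state, R = 1/(1 − 0.25) = 4/3.
Single-dose peak C₀ = D/Vd = 224/8 = 28 mcg/mL.
Steady-state peak Cmax,ss = C₀·R = 28 × 4/3 ≈ 37.333 mcg/mL.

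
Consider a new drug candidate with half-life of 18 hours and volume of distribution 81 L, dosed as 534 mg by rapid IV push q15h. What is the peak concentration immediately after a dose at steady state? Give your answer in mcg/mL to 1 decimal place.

k = ln2/t½ = ln2/18 ≈ 0.038508 h⁻¹; fraction remaining f = e^(−kτ) = e^(−0.038508×15) ≈ 0.5612.
Accumulation ratio R = 1/(1 − f) ≈ 1/0.4388 ≈ 2.2789.
Each bolus raises the concentration by D/Vd = 534/81 ≈ 6.593 mcg/mL.
Steady-state peak Cmax,ss = C₀·R ≈ 6.593 × 2.2789 ≈ 15.025 mcg/mL.

15.0 mcg/mL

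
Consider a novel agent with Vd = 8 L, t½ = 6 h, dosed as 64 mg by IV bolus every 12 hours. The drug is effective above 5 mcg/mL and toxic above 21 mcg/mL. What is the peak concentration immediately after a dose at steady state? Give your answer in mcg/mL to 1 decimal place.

The dosing interval is 2 half-lives, so f = 2^(−2) = 0.25.
Accumulation ratio R = 1/(1 − f) = 1/0.75 = 4/3.
Single-dose peak C₀ = D/Vd = 64/8 = 8 mcg/mL.
Steady-state peak Cmax,ss = C₀·R = 8 × 4/3 ≈ 10.667 mcg/mL.
Peak 10.7 mcg/mL vs MTC 21 mcg/mL: below toxic threshold.

10.7 mcg/mL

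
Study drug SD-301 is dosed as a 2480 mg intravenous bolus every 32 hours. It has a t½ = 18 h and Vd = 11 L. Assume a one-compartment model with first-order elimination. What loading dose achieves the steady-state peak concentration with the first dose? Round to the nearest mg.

f = (1/2)^(32/18) ≈ 0.291632; accumulation ratio R = 1/(1−f) ≈ 1.41170.
Loading dose to hit Cmax,ss on first dose: D_load = D_maint·R ≈ 2480 × 1.41170 ≈ 3501.02 mg.

3501 mg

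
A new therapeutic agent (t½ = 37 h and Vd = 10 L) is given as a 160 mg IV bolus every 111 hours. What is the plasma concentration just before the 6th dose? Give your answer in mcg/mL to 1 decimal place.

2.3 mcg/mL

f = (1/2)^(τ/t½) = (1/2)^(111/37) ≈ 0.1250.
C₀ = D/Vd = 160/10 ≈ 16.000 mcg/mL.
Before the 6th dose, 5 doses have been given. Superposition: Cmin = C₀·(f + f² + … + f^5).
≈ 16.000 × (0.1250 + 0.0156 + 0.0020 + 0.0002 + 0.0000) ≈ 16.000 × 0.1428 ≈ 2.285 mcg/mL.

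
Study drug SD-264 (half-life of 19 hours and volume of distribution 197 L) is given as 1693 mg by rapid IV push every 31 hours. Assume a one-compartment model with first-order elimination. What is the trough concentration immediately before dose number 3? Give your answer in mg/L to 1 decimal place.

3.7 mg/L

f = (1/2)^(τ/t½) = (1/2)^(31/19) ≈ 0.3227.
C₀ = D/Vd = 1693/197 ≈ 8.594 mg/L.
Before the 3rd dose, 2 doses have been given. Superposition: Cmin = C₀·(f + f²).
≈ 8.594 × (0.3227 + 0.1041) ≈ 8.594 × 0.4268 ≈ 3.668 mg/L.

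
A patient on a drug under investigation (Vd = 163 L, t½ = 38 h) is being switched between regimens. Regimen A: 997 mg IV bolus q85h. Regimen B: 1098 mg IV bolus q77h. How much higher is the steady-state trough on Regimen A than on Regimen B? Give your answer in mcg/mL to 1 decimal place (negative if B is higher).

Regimen A: f = (1/2)^(85/38) ≈ 0.2122; Cmin,ss = (997/163)·f/(1−f) ≈ 1.648 mcg/mL.
Regimen B: f = (1/2)^(77/38) ≈ 0.2455; Cmin,ss = (1098/163)·f/(1−f) ≈ 2.192 mcg/mL.
Difference ≈ 1.648 − 2.192 ≈ -0.544 mcg/mL.

-0.5 mcg/mL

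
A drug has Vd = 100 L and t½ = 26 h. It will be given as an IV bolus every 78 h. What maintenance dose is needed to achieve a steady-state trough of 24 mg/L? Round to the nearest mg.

16800 mg

τ/t½ = 78/26 ≈ 3, so f = (1/2)^(78/26) ≈ 0.125000.
Cmin,ss = (D/Vd)·f/(1−f), so D = Cmin,ss·Vd·(1−f)/f.
D = 24 × 100 × (1−f)/f ≈ 24 × 100 × 7.00000 ≈ 16800.00 mg.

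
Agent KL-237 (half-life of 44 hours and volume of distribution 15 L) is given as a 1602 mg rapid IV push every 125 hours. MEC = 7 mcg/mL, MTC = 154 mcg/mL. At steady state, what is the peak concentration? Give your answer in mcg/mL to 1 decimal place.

Over one 125-h interval, 125/44 ≈ 2.8409 half-lives elapse, leaving f ≈ 0.1396 of each dose.
Accumulation ratio R = 1/(1 − f) ≈ 1/0.8604 ≈ 1.1623.
Each bolus raises the concentration by D/Vd = 1602/15 ≈ 106.800 mcg/mL.
Steady-state peak Cmax,ss = C₀·R ≈ 106.800 × 1.1623 ≈ 124.134 mcg/mL.
Peak 124.1 mcg/mL vs MTC 154 mcg/mL: below toxic threshold.

124.1 mcg/mL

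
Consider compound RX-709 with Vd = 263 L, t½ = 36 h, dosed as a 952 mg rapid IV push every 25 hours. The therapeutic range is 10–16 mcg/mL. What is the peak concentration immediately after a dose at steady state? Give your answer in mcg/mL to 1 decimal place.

k = ln2/t½ = ln2/36 ≈ 0.019254 h⁻¹; fraction remaining f = e^(−kτ) = e^(−0.019254×25) ≈ 0.6179.
Accumulation ratio R = 1/(1 − f) ≈ 1/0.3821 ≈ 2.6171.
Single-dose peak C₀ = D/Vd = 952/263 ≈ 3.620 mcg/mL.
Steady-state peak Cmax,ss = C₀·R ≈ 3.620 × 2.6171 ≈ 9.474 mcg/mL.
Peak 9.5 mcg/mL vs MTC 16 mcg/mL: below toxic threshold.

9.5 mcg/mL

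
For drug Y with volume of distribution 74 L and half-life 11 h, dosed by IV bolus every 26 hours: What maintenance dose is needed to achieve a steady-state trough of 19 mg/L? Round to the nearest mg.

τ/t½ = 26/11 ≈ 2.3636, so f = (1/2)^(26/11) ≈ 0.194301.
Cmin,ss = (D/Vd)·f/(1−f), so D = Cmin,ss·Vd·(1−f)/f.
D = 19 × 74 × (1−f)/f ≈ 19 × 74 × 4.14665 ≈ 5830.19 mg.

5830 mg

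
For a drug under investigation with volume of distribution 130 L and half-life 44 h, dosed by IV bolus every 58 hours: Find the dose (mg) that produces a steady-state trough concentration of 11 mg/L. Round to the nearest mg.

2136 mg

τ/t½ = 58/44 ≈ 1.3182, so f = (1/2)^(58/44) ≈ 0.401040.
Cmin,ss = (D/Vd)·f/(1−f), so D = Cmin,ss·Vd·(1−f)/f.
D = 11 × 130 × (1−f)/f ≈ 11 × 130 × 1.49352 ≈ 2135.73 mg.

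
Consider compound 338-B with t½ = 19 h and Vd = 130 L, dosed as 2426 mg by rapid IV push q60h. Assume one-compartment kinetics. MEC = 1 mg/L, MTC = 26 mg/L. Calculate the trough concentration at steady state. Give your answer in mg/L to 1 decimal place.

k = ln2/t½ = ln2/19 ≈ 0.036481 h⁻¹; fraction remaining f = e^(−kτ) = e^(−0.036481×60) ≈ 0.1120.
Accumulation ratio R = 1/(1 − f) ≈ 1/0.8880 ≈ 1.1261.
Each bolus raises the concentration by D/Vd = 2426/130 ≈ 18.662 mg/L.
Steady-state peak Cmax,ss = C₀·R ≈ 18.662 × 1.1261 ≈ 21.015 mg/L.
One interval later, Cmin,ss = Cmax,ss·e^(−kτ) ≈ 21.015 × 0.1120 ≈ 2.354 mg/L.
Trough 2.4 mg/L vs MEC 1 mg/L: adequate.

2.4 mg/L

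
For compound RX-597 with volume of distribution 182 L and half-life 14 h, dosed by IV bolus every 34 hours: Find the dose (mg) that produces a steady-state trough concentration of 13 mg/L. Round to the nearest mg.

10372 mg

τ/t½ = 34/14 ≈ 2.4286, so f = (1/2)^(34/14) ≈ 0.185749.
Cmin,ss = (D/Vd)·f/(1−f), so D = Cmin,ss·Vd·(1−f)/f.
D = 13 × 182 × (1−f)/f ≈ 13 × 182 × 4.38361 ≈ 10371.62 mg.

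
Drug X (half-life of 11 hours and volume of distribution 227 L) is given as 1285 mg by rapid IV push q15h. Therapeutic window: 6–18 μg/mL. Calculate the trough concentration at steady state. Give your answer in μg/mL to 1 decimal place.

3.6 μg/mL

k = ln2/t½ = ln2/11 ≈ 0.063013 h⁻¹; fraction remaining f = e^(−kτ) = e^(−0.063013×15) ≈ 0.3886.
Single-dose peak C₀ = D/Vd = 1285/227 ≈ 5.661 μg/mL.
Steady-state trough Cmin,ss = C₀·f/(1−f) ≈ 5.661 × 0.3886/0.6114 ≈ 3.598 μg/mL.
Trough 3.6 μg/mL vs MEC 6 μg/mL: subtherapeutic.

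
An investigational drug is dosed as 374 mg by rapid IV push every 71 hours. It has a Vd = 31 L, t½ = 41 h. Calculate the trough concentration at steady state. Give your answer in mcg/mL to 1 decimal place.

5.2 mcg/mL

τ/t½ = 71/41 ≈ 1.7317, so fraction remaining f = (1/2)^(71/41) ≈ 0.3011.
Accumulation ratio R = 1/(1 − f) ≈ 1/0.6989 ≈ 1.4308.
Each bolus raises the concentration by D/Vd = 374/31 ≈ 12.065 mcg/mL.
Cmax,ss = C₀/(1 − f) ≈ 12.065/0.6989 ≈ 17.263 mcg/mL.
Steady-state trough Cmin,ss = Cmax,ss·f ≈ 17.263 × 0.3011 ≈ 5.198 mcg/mL.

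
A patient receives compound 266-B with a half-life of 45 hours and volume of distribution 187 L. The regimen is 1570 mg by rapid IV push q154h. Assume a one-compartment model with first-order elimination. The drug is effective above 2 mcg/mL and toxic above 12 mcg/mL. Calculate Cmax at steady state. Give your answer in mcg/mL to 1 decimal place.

9.3 mcg/mL

τ/t½ = 154/45 ≈ 3.4222, so fraction remaining f = (1/2)^(154/45) ≈ 0.0933.
At steady state, accumulation factor R = 1/(1 − e^(−kτ)) ≈ 1.1029.
Single-dose peak C₀ = D/Vd = 1570/187 ≈ 8.396 mcg/mL.
Cmax,ss = C₀/(1 − f) ≈ 8.396/0.9067 ≈ 9.260 mcg/mL.
Peak 9.3 mcg/mL vs MTC 12 mcg/mL: below toxic threshold.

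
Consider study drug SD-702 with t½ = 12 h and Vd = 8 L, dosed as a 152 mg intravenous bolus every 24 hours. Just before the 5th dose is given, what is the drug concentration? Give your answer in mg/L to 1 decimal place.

6.3 mg/L

f = (1/2)^(τ/t½) = (1/2)^(24/12) ≈ 0.2500.
C₀ = D/Vd = 152/8 ≈ 19.000 mg/L.
Before the 5th dose, 4 doses have been given. Superposition: Cmin = C₀·(f + f² + … + f^4).
≈ 19.000 × (0.2500 + 0.0625 + 0.0156 + 0.0039) ≈ 19.000 × 0.3320 ≈ 6.308 mg/L.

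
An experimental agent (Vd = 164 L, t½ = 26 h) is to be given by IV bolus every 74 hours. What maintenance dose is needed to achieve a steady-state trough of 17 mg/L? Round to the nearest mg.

τ/t½ = 74/26 ≈ 2.8462, so f = (1/2)^(74/26) ≈ 0.139066.
Cmin,ss = (D/Vd)·f/(1−f), so D = Cmin,ss·Vd·(1−f)/f.
D = 17 × 164 × (1−f)/f ≈ 17 × 164 × 6.19083 ≈ 17260.03 mg.

17260 mg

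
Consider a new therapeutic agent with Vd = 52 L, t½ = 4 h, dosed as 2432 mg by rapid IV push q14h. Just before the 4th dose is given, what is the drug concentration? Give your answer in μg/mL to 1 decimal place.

4.5 μg/mL

f = (1/2)^(τ/t½) = (1/2)^(14/4) ≈ 0.0884.
C₀ = D/Vd = 2432/52 ≈ 46.769 μg/mL.
Before the 4th dose, 3 doses have been given. Superposition: Cmin = C₀·(f + f² + … + f^3).
≈ 46.769 × (0.0884 + 0.0078 + 0.0007) ≈ 46.769 × 0.0969 ≈ 4.532 μg/mL.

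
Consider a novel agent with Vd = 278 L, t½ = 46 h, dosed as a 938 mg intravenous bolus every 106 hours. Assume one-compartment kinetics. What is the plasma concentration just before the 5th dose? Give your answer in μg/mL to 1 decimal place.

0.9 μg/mL

f = (1/2)^(τ/t½) = (1/2)^(106/46) ≈ 0.2025.
C₀ = D/Vd = 938/278 ≈ 3.374 μg/mL.
Before the 5th dose, 4 doses have been given. Superposition: Cmin = C₀·(f + f² + … + f^4).
≈ 3.374 × (0.2025 + 0.0410 + 0.0083 + 0.0017) ≈ 3.374 × 0.2535 ≈ 0.855 μg/mL.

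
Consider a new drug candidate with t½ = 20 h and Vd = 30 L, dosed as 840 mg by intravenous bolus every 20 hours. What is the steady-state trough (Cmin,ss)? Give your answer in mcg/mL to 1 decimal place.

τ = 20 h = 1 half-life, so f = (1/2)^1 = 0.5.
Accumulation ratio R = 1/(1 − f) = 1/0.5 = 2/1.
Single-dose peak C₀ = D/Vd = 840/30 = 28 mcg/mL.
Steady-state peak Cmax,ss = C₀·R = 28 × 2/1 ≈ 56.000 mcg/mL.
Steady-state trough Cmin,ss = Cmax,ss·f ≈ 56.000 × 0.5 ≈ 28.000 mcg/mL.

28.0 mcg/mL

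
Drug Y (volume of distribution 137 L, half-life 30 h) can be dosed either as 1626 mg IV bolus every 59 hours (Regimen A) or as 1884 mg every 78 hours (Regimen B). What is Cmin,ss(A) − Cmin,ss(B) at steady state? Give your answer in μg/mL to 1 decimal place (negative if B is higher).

Regimen A: f = (1/2)^(59/30) ≈ 0.2558; Cmin,ss = (1626/137)·f/(1−f) ≈ 4.080 μg/mL.
Regimen B: f = (1/2)^(78/30) ≈ 0.1649; Cmin,ss = (1884/137)·f/(1−f) ≈ 2.715 μg/mL.
Difference ≈ 4.080 − 2.715 ≈ 1.365 μg/mL.

1.4 μg/mL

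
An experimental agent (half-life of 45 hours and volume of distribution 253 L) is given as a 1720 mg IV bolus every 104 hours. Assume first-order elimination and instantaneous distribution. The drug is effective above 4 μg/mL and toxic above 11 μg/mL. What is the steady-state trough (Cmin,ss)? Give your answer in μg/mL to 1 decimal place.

τ/t½ = 104/45 ≈ 2.3111, so fraction remaining f = (1/2)^(104/45) ≈ 0.2015.
Single-dose peak C₀ = D/Vd = 1720/253 ≈ 6.798 μg/mL.
Steady-state trough Cmin,ss = C₀·f/(1−f) ≈ 6.798 × 0.2015/0.7985 ≈ 1.715 μg/mL.
Trough 1.7 μg/mL vs MEC 4 μg/mL: subtherapeutic.

1.7 μg/mL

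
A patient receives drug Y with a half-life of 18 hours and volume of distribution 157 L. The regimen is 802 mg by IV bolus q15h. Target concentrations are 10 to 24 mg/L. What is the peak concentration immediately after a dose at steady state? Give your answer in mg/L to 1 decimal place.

k = ln2/t½ = ln2/18 ≈ 0.038508 h⁻¹; fraction remaining f = e^(−kτ) = e^(−0.038508×15) ≈ 0.5612.
At steady state, accumulation factor R = 1/(1 − e^(−kτ)) ≈ 2.2789.
Each bolus raises the concentration by D/Vd = 802/157 ≈ 5.108 mg/L.
Steady-state peak Cmax,ss = C₀·R ≈ 5.108 × 2.2789 ≈ 11.641 mg/L.
Peak 11.6 mg/L vs MTC 24 mg/L: below toxic threshold.

11.6 mg/L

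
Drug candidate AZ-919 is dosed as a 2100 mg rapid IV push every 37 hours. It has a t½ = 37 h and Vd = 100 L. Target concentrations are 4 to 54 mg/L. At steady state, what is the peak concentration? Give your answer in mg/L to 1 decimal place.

τ = 37 h = 1 half-life, so f = (1/2)^1 = 0.5.
Accumulation ratio R = 1/(1 − f) = 1/0.5 = 2/1.
Single-dose peak C₀ = D/Vd = 2100/100 = 21 mg/L.
Steady-state peak Cmax,ss = C₀·R = 21 × 2/1 ≈ 42.000 mg/L.
Peak 42.0 mg/L vs MTC 54 mg/L: below toxic threshold.

42.0 mg/L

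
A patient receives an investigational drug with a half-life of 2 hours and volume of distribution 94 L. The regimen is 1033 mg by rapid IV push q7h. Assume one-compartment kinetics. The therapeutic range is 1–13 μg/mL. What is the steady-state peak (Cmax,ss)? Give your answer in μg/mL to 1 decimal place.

k = ln2/t½ = ln2/2 ≈ 0.346574 h⁻¹; fraction remaining f = e^(−kτ) = e^(−0.346574×7) ≈ 0.0884.
At steady state, accumulation factor R = 1/(1 − e^(−kτ)) ≈ 1.0970.
Each bolus raises the concentration by D/Vd = 1033/94 ≈ 10.989 μg/mL.
Steady-state peak Cmax,ss = C₀·R ≈ 10.989 × 1.0970 ≈ 12.055 μg/mL.
Peak 12.1 μg/mL vs MTC 13 μg/mL: below toxic threshold.

12.1 μg/mL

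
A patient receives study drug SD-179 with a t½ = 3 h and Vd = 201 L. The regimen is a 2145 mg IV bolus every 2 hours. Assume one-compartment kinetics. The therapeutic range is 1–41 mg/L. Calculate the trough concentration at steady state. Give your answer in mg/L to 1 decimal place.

τ/t½ = 2/3 ≈ 0.66667, so fraction remaining f = (1/2)^(2/3) ≈ 0.6300.
At steady state, accumulation factor R = 1/(1 − e^(−kτ)) ≈ 2.7027.
Single-dose peak C₀ = D/Vd = 2145/201 ≈ 10.672 mg/L.
Steady-state peak Cmax,ss = C₀·R ≈ 10.672 × 2.7027 ≈ 28.843 mg/L.
Steady-state trough Cmin,ss = Cmax,ss·f ≈ 28.843 × 0.6300 ≈ 18.171 mg/L.
Trough 18.2 mg/L vs MEC 1 mg/L: adequate.

18.2 mg/L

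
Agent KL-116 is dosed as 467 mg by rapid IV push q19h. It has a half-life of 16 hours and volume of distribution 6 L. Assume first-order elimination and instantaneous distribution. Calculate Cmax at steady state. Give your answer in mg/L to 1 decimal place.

τ/t½ = 19/16 ≈ 1.1875, so fraction remaining f = (1/2)^(19/16) ≈ 0.4391.
Accumulation ratio R = 1/(1 − f) ≈ 1/0.5609 ≈ 1.7828.
Single-dose peak C₀ = D/Vd = 467/6 ≈ 77.833 mg/L.
Cmax,ss = C₀/(1 − f) ≈ 77.833/0.5609 ≈ 138.764 mg/L.

138.8 mg/L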